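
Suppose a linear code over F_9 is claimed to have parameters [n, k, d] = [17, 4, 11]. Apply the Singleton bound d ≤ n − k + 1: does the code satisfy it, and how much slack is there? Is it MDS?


Singleton RHS = n − k + 1 = 14, slack = 3, bound satisfied, not MDS.

Singleton bound: d ≤ n − k + 1.
Here n = 17, k = 4, so n − k + 1 = 14.
Given d = 11, check d ≤ 14: YES.
Slack = (n − k + 1) − d = 3.
The code is NOT MDS (slack = 3 > 0).
Description: the claimed parameters are [17, 4, 11]_9; such a code would be non-MDS.


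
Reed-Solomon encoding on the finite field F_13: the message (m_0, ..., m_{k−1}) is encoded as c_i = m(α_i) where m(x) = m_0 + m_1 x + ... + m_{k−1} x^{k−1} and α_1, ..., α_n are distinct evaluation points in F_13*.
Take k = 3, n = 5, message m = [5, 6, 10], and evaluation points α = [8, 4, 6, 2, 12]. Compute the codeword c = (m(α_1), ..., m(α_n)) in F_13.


c = [4, 7, 11, 5, 9]

Message polynomial: m(x) = 5 + 6·x + 10·x^2 (mod 13).
For each evaluation point α_i, compute m(α_i) mod 13:
  α_1 = 8: Horner steps 10 → 8 → 4, so m(8) = 4.
  α_2 = 4: Horner steps 10 → 7 → 7, so m(4) = 7.
  α_3 = 6: Horner steps 10 → 1 → 11, so m(6) = 11.
  α_4 = 2: Horner steps 10 → 0 → 5, so m(2) = 5.
  α_5 = 12: Horner steps 10 → 9 → 9, so m(12) = 9.
Codeword c = [4, 7, 11, 5, 9] ∈ F_13^5.


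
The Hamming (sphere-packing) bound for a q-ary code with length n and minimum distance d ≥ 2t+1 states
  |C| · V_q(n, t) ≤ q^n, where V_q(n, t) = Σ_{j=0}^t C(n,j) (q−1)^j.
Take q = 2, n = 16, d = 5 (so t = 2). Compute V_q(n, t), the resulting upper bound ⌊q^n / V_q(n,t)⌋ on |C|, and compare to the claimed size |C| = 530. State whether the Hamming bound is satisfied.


V_q(n, t) = 137, q^n = 65536, Hamming bound = 478, |C| = 530 > bound (violated).

Step 1: Compute V_q(n, t) = Σ_{j=0}^2 C(n, j) (q−1)^j.
  j = 0: C(16,0)·(1)^0 = 1·1 = 1.
  j = 1: C(16,1)·(1)^1 = 16·1 = 16.
  j = 2: C(16,2)·(1)^2 = 120·1 = 120.
  V_q(n, t) = 1 + 16 + 120 = 137.
Step 2: q^n = 2^16 = 65536.
Step 3: Hamming bound ⌊q^n / V_q(n,t)⌋ = ⌊65536/137⌋ = 478.
Step 4: Compare |C| = 530 to 478: violated.
The claimed |C| lies above the Hamming bound, so no 2-ary code of length 16 with d ≥ 5 can have 530 codewords.


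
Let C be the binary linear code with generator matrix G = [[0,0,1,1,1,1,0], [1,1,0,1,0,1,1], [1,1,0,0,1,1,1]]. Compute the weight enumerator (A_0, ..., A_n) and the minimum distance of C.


Weight distribution: A_0 = 1, A_2 = 2, A_4 = 1, A_5 = 4. Minimum distance d = 2.

Enumerate all 2^3 = 8 messages m ∈ F_2^3.
For each, compute codeword c = mG in F_2^7, then tally its weight.
  m = 000 → c = 0000000, weight = 0.
  m = 100 → c = 0011110, weight = 4.
  m = 010 → c = 1101011, weight = 5.
  m = 110 → c = 1110101, weight = 5.
  m = 001 → c = 1100111, weight = 5.
  m = 101 → c = 1111001, weight = 5.
  m = 011 → c = 0001100, weight = 2.
  m = 111 → c = 0010010, weight = 2.
Tally weights:
  weight 0: 1 codewords.
  weight 2: 2 codewords.
  weight 4: 1 codewords.
  weight 5: 4 codewords.
Minimum distance d = smallest w > 0 with A_w > 0 = 2.
Sanity: Σ A_w = 8 = 2^3 = 8 ✓.


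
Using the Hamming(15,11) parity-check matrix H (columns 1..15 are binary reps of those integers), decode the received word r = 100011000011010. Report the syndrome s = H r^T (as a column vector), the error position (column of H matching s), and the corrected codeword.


s = (1, 0, 1, 1)^T, error position = 11, corrected codeword c = 100011000001010

Compute s = H r^T mod 2 one row at a time:
  s_1 = 0 + 0 + 0 + 1 + 1 + 0 + 1 + 0 = 3 ≡ 1 (mod 2).
  s_2 = 0 + 1 + 1 + 0 + 1 + 0 + 1 + 0 = 4 ≡ 0 (mod 2).
  s_3 = 0 + 0 + 1 + 0 + 0 + 1 + 1 + 0 = 3 ≡ 1 (mod 2).
  s_4 = 1 + 0 + 1 + 0 + 0 + 1 + 0 + 0 = 3 ≡ 1 (mod 2).
s = (1, 0, 1, 1)^T — this equals column 11 of H (binary 1011), so error is at position 11.
Correct: flip bit 11 of r = 100011000011010 to get c = 100011000001010.


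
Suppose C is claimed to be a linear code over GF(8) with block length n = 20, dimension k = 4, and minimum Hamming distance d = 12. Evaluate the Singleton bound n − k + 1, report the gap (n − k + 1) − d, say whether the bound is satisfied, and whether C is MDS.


Singleton RHS = n − k + 1 = 17, slack = 5, bound satisfied, not MDS.

Singleton bound: d ≤ n − k + 1.
Here n = 20, k = 4, so n − k + 1 = 17.
Given d = 12, check d ≤ 17: YES.
Slack = (n − k + 1) − d = 5.
The code is NOT MDS (slack = 5 > 0).
Description: the claimed parameters are [20, 4, 12]_8; such a code would be non-MDS.


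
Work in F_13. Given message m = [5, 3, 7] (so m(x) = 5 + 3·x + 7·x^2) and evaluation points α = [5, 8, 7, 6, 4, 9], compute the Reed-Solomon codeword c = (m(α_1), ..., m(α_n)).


c = [0, 9, 5, 2, 12, 1]

Message polynomial: m(x) = 5 + 3·x + 7·x^2 (mod 13).
For each evaluation point α_i, compute m(α_i) mod 13:
  α_1 = 5: Horner steps 7 → 12 → 0, so m(5) = 0.
  α_2 = 8: Horner steps 7 → 7 → 9, so m(8) = 9.
  α_3 = 7: Horner steps 7 → 0 → 5, so m(7) = 5.
  α_4 = 6: Horner steps 7 → 6 → 2, so m(6) = 2.
  α_5 = 4: Horner steps 7 → 5 → 12, so m(4) = 12.
  α_6 = 9: Horner steps 7 → 1 → 1, so m(9) = 1.
Codeword c = [0, 9, 5, 2, 12, 1] ∈ F_13^6.


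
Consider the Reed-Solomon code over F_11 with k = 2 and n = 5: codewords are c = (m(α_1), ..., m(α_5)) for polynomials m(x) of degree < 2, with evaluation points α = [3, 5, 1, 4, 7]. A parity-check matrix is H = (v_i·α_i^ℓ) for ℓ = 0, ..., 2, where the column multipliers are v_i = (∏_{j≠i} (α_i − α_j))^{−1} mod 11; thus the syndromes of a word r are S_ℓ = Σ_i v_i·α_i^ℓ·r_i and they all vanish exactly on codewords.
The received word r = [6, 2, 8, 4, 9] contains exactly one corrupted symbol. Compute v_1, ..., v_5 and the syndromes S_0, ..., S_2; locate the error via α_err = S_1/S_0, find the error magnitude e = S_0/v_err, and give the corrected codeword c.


S = (9, 9, 9), error at position 3, error magnitude e = 9, c = [6, 2, 10, 4, 9].

Step 1: column multipliers v_i = (∏_{j≠i}(α_i − α_j))^{−1} mod 11.
  i = 1 (α = 3): (3−5)(3−1)(3−4)(3−7) = (−2)·2·(−1)·(−4) = −16 ≡ 6, so v_1 = 6^{−1} = 2 (mod 11).
  i = 2 (α = 5): (5−3)(5−1)(5−4)(5−7) = 2·4·1·(−2) = −16 ≡ 6, so v_2 = 6^{−1} = 2 (mod 11).
  i = 3 (α = 1): (1−3)(1−5)(1−4)(1−7) = (−2)·(−4)·(−3)·(−6) = 144 ≡ 1, so v_3 = 1^{−1} = 1 (mod 11).
  i = 4 (α = 4): (4−3)(4−5)(4−1)(4−7) = 1·(−1)·3·(−3) = 9 ≡ 9, so v_4 = 9^{−1} = 5 (mod 11).
  i = 5 (α = 7): (7−3)(7−5)(7−1)(7−4) = 4·2·6·3 = 144 ≡ 1, so v_5 = 1^{−1} = 1 (mod 11).
  v = [2, 2, 1, 5, 1].
Step 2: syndromes of r = [6, 2, 8, 4, 9] (all sums mod 11).
  S_0 = Σ v_i r_i = 2·6 + 2·2 + 1·8 + 5·4 + 1·9 = 53 ≡ 9.
  S_1 = Σ v_i α_i r_i = 2·3·6 + 2·5·2 + 1·1·8 + 5·4·4 + 1·7·9 = 207 ≡ 9.
  α_i^2 mod 11 = [9, 3, 1, 5, 5].
  S_2 = Σ v_i α_i^2 r_i = 2·9·6 + 2·3·2 + 1·1·8 + 5·5·4 + 1·5·9 = 273 ≡ 9.
  S = (9, 9, 9) ≠ 0, so r is not a codeword (an error is present).
Step 3: locate the error. For a single error e at position i, S_ℓ = v_i·e·α_i^ℓ, so α_err = S_1/S_0.
  S_0^{−1} = 9^{−1} = 5 (mod 11), so α_err = 9·5 = 45 ≡ 1 = α_3. Error position i = 3.
  Consistency check: S_2/S_1 = 9·5 = 45 ≡ 1 = α_err ✓ (single-error assumption holds).
Step 4: error magnitude e = S_0/v_3 = S_0·∏_{j≠3}(α_3 − α_j) = 9·1 = 9 ≡ 9 (mod 11).
Step 5: correct position 3: c_3 = r_3 − e = 8 − 9 ≡ 10 (mod 11). Hence c = [6, 2, 10, 4, 9].
  Check: interpolating c through the α_i gives m(x) = 1 + 9·x (degree < 2) with m(α_i) = c_i for every i, so c is indeed a codeword.


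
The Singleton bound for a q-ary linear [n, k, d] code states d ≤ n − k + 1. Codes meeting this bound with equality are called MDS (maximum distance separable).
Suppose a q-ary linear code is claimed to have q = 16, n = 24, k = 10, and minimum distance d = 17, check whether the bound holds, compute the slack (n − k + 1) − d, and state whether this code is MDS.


Singleton RHS = n − k + 1 = 15, slack = -2, bound violated (no such code; not MDS).

Singleton bound: d ≤ n − k + 1.
Here n = 24, k = 10, so n − k + 1 = 15.
Given d = 17, check d ≤ 15: NO.
Slack = (n − k + 1) − d = -2.
The slack is negative: d = 17 exceeds n − k + 1 = 15 by 2, so the Singleton bound is violated and no linear [24, 10, 17]_16 code can exist. In particular it is not MDS (MDS requires d = n − k + 1 exactly).
Description: the claimed parameters are [24, 10, 17]_16; such a code would be impossible (violates the Singleton bound).


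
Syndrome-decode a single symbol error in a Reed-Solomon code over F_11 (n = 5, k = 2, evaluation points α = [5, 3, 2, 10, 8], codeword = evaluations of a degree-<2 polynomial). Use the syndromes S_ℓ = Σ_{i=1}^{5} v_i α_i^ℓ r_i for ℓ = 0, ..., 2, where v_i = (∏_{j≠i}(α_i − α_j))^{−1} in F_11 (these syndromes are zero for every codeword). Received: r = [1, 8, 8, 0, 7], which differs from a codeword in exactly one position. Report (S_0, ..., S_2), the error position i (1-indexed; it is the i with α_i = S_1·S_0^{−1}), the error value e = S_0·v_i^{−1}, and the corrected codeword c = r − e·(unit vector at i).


S = (2, 4, 8), error at position 3, error magnitude e = 2, c = [1, 8, 6, 0, 7].

Step 1: column multipliers v_i = (∏_{j≠i}(α_i − α_j))^{−1} mod 11.
  i = 1 (α = 5): (5−3)(5−2)(5−10)(5−8) = 2·3·(−5)·(−3) = 90 ≡ 2, so v_1 = 2^{−1} = 6 (mod 11).
  i = 2 (α = 3): (3−5)(3−2)(3−10)(3−8) = (−2)·1·(−7)·(−5) = −70 ≡ 7, so v_2 = 7^{−1} = 8 (mod 11).
  i = 3 (α = 2): (2−5)(2−3)(2−10)(2−8) = (−3)·(−1)·(−8)·(−6) = 144 ≡ 1, so v_3 = 1^{−1} = 1 (mod 11).
  i = 4 (α = 10): (10−5)(10−3)(10−2)(10−8) = 5·7·8·2 = 560 ≡ 10, so v_4 = 10^{−1} = 10 (mod 11).
  i = 5 (α = 8): (8−5)(8−3)(8−2)(8−10) = 3·5·6·(−2) = −180 ≡ 7, so v_5 = 7^{−1} = 8 (mod 11).
  v = [6, 8, 1, 10, 8].
Step 2: syndromes of r = [1, 8, 8, 0, 7] (all sums mod 11).
  S_0 = Σ v_i r_i = 6·1 + 8·8 + 1·8 + 10·0 + 8·7 = 134 ≡ 2.
  S_1 = Σ v_i α_i r_i = 6·5·1 + 8·3·8 + 1·2·8 + 10·10·0 + 8·8·7 = 686 ≡ 4.
  α_i^2 mod 11 = [3, 9, 4, 1, 9].
  S_2 = Σ v_i α_i^2 r_i = 6·3·1 + 8·9·8 + 1·4·8 + 10·1·0 + 8·9·7 = 1130 ≡ 8.
  S = (2, 4, 8) ≠ 0, so r is not a codeword (an error is present).
Step 3: locate the error. For a single error e at position i, S_ℓ = v_i·e·α_i^ℓ, so α_err = S_1/S_0.
  S_0^{−1} = 2^{−1} = 6 (mod 11), so α_err = 4·6 = 24 ≡ 2 = α_3. Error position i = 3.
  Consistency check: S_2/S_1 = 8·3 = 24 ≡ 2 = α_err ✓ (single-error assumption holds).
Step 4: error magnitude e = S_0/v_3 = S_0·∏_{j≠3}(α_3 − α_j) = 2·1 = 2 ≡ 2 (mod 11).
Step 5: correct position 3: c_3 = r_3 − e = 8 − 2 ≡ 6 (mod 11). Hence c = [1, 8, 6, 0, 7].
  Check: interpolating c through the α_i gives m(x) = 2 + 2·x (degree < 2) with m(α_i) = c_i for every i, so c is indeed a codeword.


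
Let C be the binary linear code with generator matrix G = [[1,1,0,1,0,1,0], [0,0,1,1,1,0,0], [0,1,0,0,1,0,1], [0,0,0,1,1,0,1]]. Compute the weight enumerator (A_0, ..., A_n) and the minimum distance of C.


Weight distribution: A_0 = 1, A_2 = 3, A_3 = 4, A_4 = 3, A_5 = 4, A_6 = 1. Minimum distance d = 2.

Enumerate all 2^4 = 16 messages m ∈ F_2^4.
For each, compute codeword c = mG in F_2^7, then tally its weight.
  m = 0000 → c = 0000000, weight = 0.
  m = 1000 → c = 1101010, weight = 4.
  m = 0100 → c = 0011100, weight = 3.
  m = 1100 → c = 1110110, weight = 5.
  m = 0010 → c = 0100101, weight = 3.
  m = 1010 → c = 1001111, weight = 5.
  m = 0110 → c = 0111001, weight = 4.
  m = 1110 → c = 1010011, weight = 4.
  m = 0001 → c = 0001101, weight = 3.
  m = 1001 → c = 1100111, weight = 5.
  m = 0101 → c = 0010001, weight = 2.
  m = 1101 → c = 1111011, weight = 6.
  m = 0011 → c = 0101000, weight = 2.
  m = 1011 → c = 1000010, weight = 2.
  m = 0111 → c = 0110100, weight = 3.
  m = 1111 → c = 1011110, weight = 5.
Tally weights:
  weight 0: 1 codewords.
  weight 2: 3 codewords.
  weight 3: 4 codewords.
  weight 4: 3 codewords.
  weight 5: 4 codewords.
  weight 6: 1 codewords.
Minimum distance d = smallest w > 0 with A_w > 0 = 2.
Sanity: Σ A_w = 16 = 2^4 = 16 ✓.


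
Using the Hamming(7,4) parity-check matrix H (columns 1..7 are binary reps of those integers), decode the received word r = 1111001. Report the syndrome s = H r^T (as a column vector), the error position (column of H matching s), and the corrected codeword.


s = (0, 1, 1)^T, error position = 3, corrected codeword c = 1101001

Compute s = H r^T mod 2 one row at a time:
  s_1 = 1 + 0 + 0 + 1 = 2 ≡ 0 (mod 2).
  s_2 = 1 + 1 + 0 + 1 = 3 ≡ 1 (mod 2).
  s_3 = 1 + 1 + 0 + 1 = 3 ≡ 1 (mod 2).
s = (0, 1, 1)^T — this equals column 3 of H (binary 011), so error is at position 3.
Correct: flip bit 3 of r = 1111001 to get c = 1101001.


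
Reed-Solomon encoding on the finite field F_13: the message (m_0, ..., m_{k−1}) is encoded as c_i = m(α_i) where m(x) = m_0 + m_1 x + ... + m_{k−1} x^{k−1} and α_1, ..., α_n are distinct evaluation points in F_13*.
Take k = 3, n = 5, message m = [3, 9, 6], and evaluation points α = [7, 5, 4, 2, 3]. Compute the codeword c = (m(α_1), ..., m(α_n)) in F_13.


c = [9, 3, 5, 6, 6]

Message polynomial: m(x) = 3 + 9·x + 6·x^2 (mod 13).
For each evaluation point α_i, compute m(α_i) mod 13:
  α_1 = 7: Horner steps 6 → 12 → 9, so m(7) = 9.
  α_2 = 5: Horner steps 6 → 0 → 3, so m(5) = 3.
  α_3 = 4: Horner steps 6 → 7 → 5, so m(4) = 5.
  α_4 = 2: Horner steps 6 → 8 → 6, so m(2) = 6.
  α_5 = 3: Horner steps 6 → 1 → 6, so m(3) = 6.
Codeword c = [9, 3, 5, 6, 6] ∈ F_13^5.


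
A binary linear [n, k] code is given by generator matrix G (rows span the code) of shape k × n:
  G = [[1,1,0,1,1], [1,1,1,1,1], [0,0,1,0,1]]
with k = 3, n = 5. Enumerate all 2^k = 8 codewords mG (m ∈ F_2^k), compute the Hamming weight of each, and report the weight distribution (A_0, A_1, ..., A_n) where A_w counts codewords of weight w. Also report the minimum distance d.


Weight distribution: A_0 = 1, A_1 = 2, A_2 = 1, A_3 = 1, A_4 = 2, A_5 = 1. Minimum distance d = 1.

Enumerate all 2^3 = 8 messages m ∈ F_2^3.
For each, compute codeword c = mG in F_2^5, then tally its weight.
  m = 000 → c = 00000, weight = 0.
  m = 100 → c = 11011, weight = 4.
  m = 010 → c = 11111, weight = 5.
  m = 110 → c = 00100, weight = 1.
  m = 001 → c = 00101, weight = 2.
  m = 101 → c = 11110, weight = 4.
  m = 011 → c = 11010, weight = 3.
  m = 111 → c = 00001, weight = 1.
Tally weights:
  weight 0: 1 codewords.
  weight 1: 2 codewords.
  weight 2: 1 codewords.
  weight 3: 1 codewords.
  weight 4: 2 codewords.
  weight 5: 1 codewords.
Minimum distance d = smallest w > 0 with A_w > 0 = 1.
Sanity: Σ A_w = 8 = 2^3 = 8 ✓.


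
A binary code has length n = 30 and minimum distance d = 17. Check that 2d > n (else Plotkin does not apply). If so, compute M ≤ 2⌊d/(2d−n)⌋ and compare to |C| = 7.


Plotkin bound M ≤ 8; given |C| = 7 ≤ bound (satisfied).

Check applicability: 2d = 34, n = 30.
2d − n = 4 > 0, so Plotkin applies.
Compute d/(2d−n) = 17/4 ≈ 4.2500.
⌊d/(2d−n)⌋ = 4.
Plotkin bound: M ≤ 2·4 = 8.
Given |C| = 7, check: satisfied.
This |C| is below the Plotkin bound.


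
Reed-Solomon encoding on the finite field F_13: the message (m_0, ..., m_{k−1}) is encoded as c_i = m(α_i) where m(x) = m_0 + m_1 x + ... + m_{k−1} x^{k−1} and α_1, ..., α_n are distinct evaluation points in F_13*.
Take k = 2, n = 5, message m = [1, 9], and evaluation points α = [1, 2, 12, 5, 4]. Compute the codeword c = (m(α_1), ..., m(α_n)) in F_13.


c = [10, 6, 5, 7, 11]

Message polynomial: m(x) = 1 + 9·x (mod 13).
For each evaluation point α_i, compute m(α_i) mod 13:
  α_1 = 1: Horner steps 9 → 10, so m(1) = 10.
  α_2 = 2: Horner steps 9 → 6, so m(2) = 6.
  α_3 = 12: Horner steps 9 → 5, so m(12) = 5.
  α_4 = 5: Horner steps 9 → 7, so m(5) = 7.
  α_5 = 4: Horner steps 9 → 11, so m(4) = 11.
Codeword c = [10, 6, 5, 7, 11] ∈ F_13^5.


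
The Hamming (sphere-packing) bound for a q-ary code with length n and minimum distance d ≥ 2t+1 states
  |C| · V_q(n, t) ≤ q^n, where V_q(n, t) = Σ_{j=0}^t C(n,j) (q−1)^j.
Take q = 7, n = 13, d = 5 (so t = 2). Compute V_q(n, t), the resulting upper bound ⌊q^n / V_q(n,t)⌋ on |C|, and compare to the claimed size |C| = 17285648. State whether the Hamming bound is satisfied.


V_q(n, t) = 2887, q^n = 96889010407, Hamming bound = 33560446, |C| = 17285648 ≤ bound (satisfied).

Step 1: Compute V_q(n, t) = Σ_{j=0}^2 C(n, j) (q−1)^j.
  j = 0: C(13,0)·(6)^0 = 1·1 = 1.
  j = 1: C(13,1)·(6)^1 = 13·6 = 78.
  j = 2: C(13,2)·(6)^2 = 78·36 = 2808.
  V_q(n, t) = 1 + 78 + 2808 = 2887.
Step 2: q^n = 7^13 = 96889010407.
Step 3: Hamming bound ⌊q^n / V_q(n,t)⌋ = ⌊96889010407/2887⌋ = 33560446.
Step 4: Compare |C| = 17285648 to 33560446: satisfied.
The claimed |C| lies below the Hamming bound.


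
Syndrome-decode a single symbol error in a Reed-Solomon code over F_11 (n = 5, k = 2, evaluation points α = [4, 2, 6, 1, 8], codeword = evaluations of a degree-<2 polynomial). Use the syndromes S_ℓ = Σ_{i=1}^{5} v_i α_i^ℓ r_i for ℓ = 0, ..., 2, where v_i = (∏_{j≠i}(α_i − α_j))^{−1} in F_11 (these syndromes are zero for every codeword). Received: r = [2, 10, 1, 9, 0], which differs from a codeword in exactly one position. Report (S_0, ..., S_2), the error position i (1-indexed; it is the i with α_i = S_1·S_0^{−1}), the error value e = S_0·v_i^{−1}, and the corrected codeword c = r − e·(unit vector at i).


S = (1, 2, 4), error at position 2, error magnitude e = 7, c = [2, 3, 1, 9, 0].

Step 1: column multipliers v_i = (∏_{j≠i}(α_i − α_j))^{−1} mod 11.
  i = 1 (α = 4): (4−2)(4−6)(4−1)(4−8) = 2·(−2)·3·(−4) = 48 ≡ 4, so v_1 = 4^{−1} = 3 (mod 11).
  i = 2 (α = 2): (2−4)(2−6)(2−1)(2−8) = (−2)·(−4)·1·(−6) = −48 ≡ 7, so v_2 = 7^{−1} = 8 (mod 11).
  i = 3 (α = 6): (6−4)(6−2)(6−1)(6−8) = 2·4·5·(−2) = −80 ≡ 8, so v_3 = 8^{−1} = 7 (mod 11).
  i = 4 (α = 1): (1−4)(1−2)(1−6)(1−8) = (−3)·(−1)·(−5)·(−7) = 105 ≡ 6, so v_4 = 6^{−1} = 2 (mod 11).
  i = 5 (α = 8): (8−4)(8−2)(8−6)(8−1) = 4·6·2·7 = 336 ≡ 6, so v_5 = 6^{−1} = 2 (mod 11).
  v = [3, 8, 7, 2, 2].
Step 2: syndromes of r = [2, 10, 1, 9, 0] (all sums mod 11).
  S_0 = Σ v_i r_i = 3·2 + 8·10 + 7·1 + 2·9 + 2·0 = 111 ≡ 1.
  S_1 = Σ v_i α_i r_i = 3·4·2 + 8·2·10 + 7·6·1 + 2·1·9 + 2·8·0 = 244 ≡ 2.
  α_i^2 mod 11 = [5, 4, 3, 1, 9].
  S_2 = Σ v_i α_i^2 r_i = 3·5·2 + 8·4·10 + 7·3·1 + 2·1·9 + 2·9·0 = 389 ≡ 4.
  S = (1, 2, 4) ≠ 0, so r is not a codeword (an error is present).
Step 3: locate the error. For a single error e at position i, S_ℓ = v_i·e·α_i^ℓ, so α_err = S_1/S_0.
  S_0^{−1} = 1^{−1} = 1 (mod 11), so α_err = 2·1 = 2 ≡ 2 = α_2. Error position i = 2.
  Consistency check: S_2/S_1 = 4·6 = 24 ≡ 2 = α_err ✓ (single-error assumption holds).
Step 4: error magnitude e = S_0/v_2 = S_0·∏_{j≠2}(α_2 − α_j) = 1·7 = 7 ≡ 7 (mod 11).
Step 5: correct position 2: c_2 = r_2 − e = 10 − 7 ≡ 3 (mod 11). Hence c = [2, 3, 1, 9, 0].
  Check: interpolating c through the α_i gives m(x) = 4 + 5·x (degree < 2) with m(α_i) = c_i for every i, so c is indeed a codeword.


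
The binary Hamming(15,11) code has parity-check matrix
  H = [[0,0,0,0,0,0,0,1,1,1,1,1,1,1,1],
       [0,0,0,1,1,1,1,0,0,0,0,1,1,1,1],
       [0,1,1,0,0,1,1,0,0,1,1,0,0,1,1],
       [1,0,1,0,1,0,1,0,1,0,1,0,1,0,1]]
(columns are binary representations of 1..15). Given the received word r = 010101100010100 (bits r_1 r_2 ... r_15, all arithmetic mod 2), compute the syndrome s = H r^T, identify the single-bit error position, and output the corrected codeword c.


s = (0, 0, 0, 1)^T, error position = 1, corrected codeword c = 110101100010100

Compute s = H r^T mod 2 one row at a time:
  s_1 = 0 + 0 + 0 + 1 + 0 + 1 + 0 + 0 = 2 ≡ 0 (mod 2).
  s_2 = 1 + 0 + 1 + 1 + 0 + 1 + 0 + 0 = 4 ≡ 0 (mod 2).
  s_3 = 1 + 0 + 1 + 1 + 0 + 1 + 0 + 0 = 4 ≡ 0 (mod 2).
  s_4 = 0 + 0 + 0 + 1 + 0 + 1 + 1 + 0 = 3 ≡ 1 (mod 2).
s = (0, 0, 0, 1)^T — this equals column 1 of H (binary 0001), so error is at position 1.
Correct: flip bit 1 of r = 010101100010100 to get c = 110101100010100.


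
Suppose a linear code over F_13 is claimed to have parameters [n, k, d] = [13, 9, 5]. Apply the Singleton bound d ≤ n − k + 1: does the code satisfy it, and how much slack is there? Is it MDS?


Singleton RHS = n − k + 1 = 5, slack = 0, bound satisfied, MDS.

Singleton bound: d ≤ n − k + 1.
Here n = 13, k = 9, so n − k + 1 = 5.
Given d = 5, check d ≤ 5: YES.
Slack = (n − k + 1) − d = 0.
The code is MDS (slack = 0).
Description: the claimed parameters are [13, 9, 5]_13; such a code would be MDS (meets Singleton bound).


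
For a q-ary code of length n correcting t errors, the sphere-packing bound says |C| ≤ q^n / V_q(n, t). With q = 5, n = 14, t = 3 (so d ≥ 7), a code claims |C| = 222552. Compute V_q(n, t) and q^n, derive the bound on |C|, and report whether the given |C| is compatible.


V_q(n, t) = 24809, q^n = 6103515625, Hamming bound = 246020, |C| = 222552 ≤ bound (satisfied).

Step 1: Compute V_q(n, t) = Σ_{j=0}^3 C(n, j) (q−1)^j.
  j = 0: C(14,0)·(4)^0 = 1·1 = 1.
  j = 1: C(14,1)·(4)^1 = 14·4 = 56.
  j = 2: C(14,2)·(4)^2 = 91·16 = 1456.
  j = 3: C(14,3)·(4)^3 = 364·64 = 23296.
  V_q(n, t) = 1 + 56 + 1456 + 23296 = 24809.
Step 2: q^n = 5^14 = 6103515625.
Step 3: Hamming bound ⌊q^n / V_q(n,t)⌋ = ⌊6103515625/24809⌋ = 246020.
Step 4: Compare |C| = 222552 to 246020: satisfied.
The claimed |C| lies below the Hamming bound.


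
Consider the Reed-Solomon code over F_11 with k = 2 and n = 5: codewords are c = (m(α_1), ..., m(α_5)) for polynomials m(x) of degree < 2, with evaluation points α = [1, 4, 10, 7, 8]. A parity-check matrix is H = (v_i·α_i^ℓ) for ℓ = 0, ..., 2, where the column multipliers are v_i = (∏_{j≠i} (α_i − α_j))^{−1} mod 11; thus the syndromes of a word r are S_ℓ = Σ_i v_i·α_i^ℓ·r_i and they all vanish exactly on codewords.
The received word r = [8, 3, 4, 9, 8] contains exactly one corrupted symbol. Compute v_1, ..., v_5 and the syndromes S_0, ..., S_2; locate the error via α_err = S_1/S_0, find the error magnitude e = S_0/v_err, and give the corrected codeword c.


S = (3, 2, 5), error at position 5, error magnitude e = 8, c = [8, 3, 4, 9, 0].

Step 1: column multipliers v_i = (∏_{j≠i}(α_i − α_j))^{−1} mod 11.
  i = 1 (α = 1): (1−4)(1−10)(1−7)(1−8) = (−3)·(−9)·(−6)·(−7) = 1134 ≡ 1, so v_1 = 1^{−1} = 1 (mod 11).
  i = 2 (α = 4): (4−1)(4−10)(4−7)(4−8) = 3·(−6)·(−3)·(−4) = −216 ≡ 4, so v_2 = 4^{−1} = 3 (mod 11).
  i = 3 (α = 10): (10−1)(10−4)(10−7)(10−8) = 9·6·3·2 = 324 ≡ 5, so v_3 = 5^{−1} = 9 (mod 11).
  i = 4 (α = 7): (7−1)(7−4)(7−10)(7−8) = 6·3·(−3)·(−1) = 54 ≡ 10, so v_4 = 10^{−1} = 10 (mod 11).
  i = 5 (α = 8): (8−1)(8−4)(8−10)(8−7) = 7·4·(−2)·1 = −56 ≡ 10, so v_5 = 10^{−1} = 10 (mod 11).
  v = [1, 3, 9, 10, 10].
Step 2: syndromes of r = [8, 3, 4, 9, 8] (all sums mod 11).
  S_0 = Σ v_i r_i = 1·8 + 3·3 + 9·4 + 10·9 + 10·8 = 223 ≡ 3.
  S_1 = Σ v_i α_i r_i = 1·1·8 + 3·4·3 + 9·10·4 + 10·7·9 + 10·8·8 = 1674 ≡ 2.
  α_i^2 mod 11 = [1, 5, 1, 5, 9].
  S_2 = Σ v_i α_i^2 r_i = 1·1·8 + 3·5·3 + 9·1·4 + 10·5·9 + 10·9·8 = 1259 ≡ 5.
  S = (3, 2, 5) ≠ 0, so r is not a codeword (an error is present).
Step 3: locate the error. For a single error e at position i, S_ℓ = v_i·e·α_i^ℓ, so α_err = S_1/S_0.
  S_0^{−1} = 3^{−1} = 4 (mod 11), so α_err = 2·4 = 8 ≡ 8 = α_5. Error position i = 5.
  Consistency check: S_2/S_1 = 5·6 = 30 ≡ 8 = α_err ✓ (single-error assumption holds).
Step 4: error magnitude e = S_0/v_5 = S_0·∏_{j≠5}(α_5 − α_j) = 3·10 = 30 ≡ 8 (mod 11).
Step 5: correct position 5: c_5 = r_5 − e = 8 − 8 ≡ 0 (mod 11). Hence c = [8, 3, 4, 9, 0].
  Check: interpolating c through the α_i gives m(x) = 6 + 2·x (degree < 2) with m(α_i) = c_i for every i, so c is indeed a codeword.


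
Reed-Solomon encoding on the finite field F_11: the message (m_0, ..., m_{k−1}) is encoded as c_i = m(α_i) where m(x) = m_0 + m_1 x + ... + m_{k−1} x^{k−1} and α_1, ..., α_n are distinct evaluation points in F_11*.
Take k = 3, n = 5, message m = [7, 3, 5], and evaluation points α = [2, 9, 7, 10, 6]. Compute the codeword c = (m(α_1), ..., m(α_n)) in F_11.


c = [0, 10, 9, 9, 7]

Message polynomial: m(x) = 7 + 3·x + 5·x^2 (mod 11).
For each evaluation point α_i, compute m(α_i) mod 11:
  α_1 = 2: Horner steps 5 → 2 → 0, so m(2) = 0.
  α_2 = 9: Horner steps 5 → 4 → 10, so m(9) = 10.
  α_3 = 7: Horner steps 5 → 5 → 9, so m(7) = 9.
  α_4 = 10: Horner steps 5 → 9 → 9, so m(10) = 9.
  α_5 = 6: Horner steps 5 → 0 → 7, so m(6) = 7.
Codeword c = [0, 10, 9, 9, 7] ∈ F_11^5.


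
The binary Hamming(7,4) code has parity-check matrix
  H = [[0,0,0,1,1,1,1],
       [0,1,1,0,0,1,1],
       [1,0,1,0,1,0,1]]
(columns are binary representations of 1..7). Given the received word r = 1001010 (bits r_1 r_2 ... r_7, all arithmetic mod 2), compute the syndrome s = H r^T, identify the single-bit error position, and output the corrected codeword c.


s = (0, 1, 1)^T, error position = 3, corrected codeword c = 1011010

Compute s = H r^T mod 2 one row at a time:
  s_1 = 1 + 0 + 1 + 0 = 2 ≡ 0 (mod 2).
  s_2 = 0 + 0 + 1 + 0 = 1 ≡ 1 (mod 2).
  s_3 = 1 + 0 + 0 + 0 = 1 ≡ 1 (mod 2).
s = (0, 1, 1)^T — this equals column 3 of H (binary 011), so error is at position 3.
Correct: flip bit 3 of r = 1001010 to get c = 1011010.


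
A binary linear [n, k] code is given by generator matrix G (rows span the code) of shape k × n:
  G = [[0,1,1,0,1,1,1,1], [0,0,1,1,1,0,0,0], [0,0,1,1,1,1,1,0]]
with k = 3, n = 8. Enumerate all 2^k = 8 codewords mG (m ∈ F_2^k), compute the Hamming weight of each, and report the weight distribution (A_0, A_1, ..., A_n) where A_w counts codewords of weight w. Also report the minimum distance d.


Weight distribution: A_0 = 1, A_2 = 1, A_3 = 2, A_4 = 1, A_5 = 2, A_6 = 1. Minimum distance d = 2.

Enumerate all 2^3 = 8 messages m ∈ F_2^3.
For each, compute codeword c = mG in F_2^8, then tally its weight.
  m = 000 → c = 00000000, weight = 0.
  m = 100 → c = 01101111, weight = 6.
  m = 010 → c = 00111000, weight = 3.
  m = 110 → c = 01010111, weight = 5.
  m = 001 → c = 00111110, weight = 5.
  m = 101 → c = 01010001, weight = 3.
  m = 011 → c = 00000110, weight = 2.
  m = 111 → c = 01101001, weight = 4.
Tally weights:
  weight 0: 1 codewords.
  weight 2: 1 codewords.
  weight 3: 2 codewords.
  weight 4: 1 codewords.
  weight 5: 2 codewords.
  weight 6: 1 codewords.
Minimum distance d = smallest w > 0 with A_w > 0 = 2.
Sanity: Σ A_w = 8 = 2^3 = 8 ✓.


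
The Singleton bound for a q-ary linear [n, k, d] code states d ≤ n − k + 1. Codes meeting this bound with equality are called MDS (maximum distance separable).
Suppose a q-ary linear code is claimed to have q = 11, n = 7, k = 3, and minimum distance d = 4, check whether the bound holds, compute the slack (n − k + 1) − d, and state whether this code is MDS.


Singleton RHS = n − k + 1 = 5, slack = 1, bound satisfied, not MDS.

Singleton bound: d ≤ n − k + 1.
Here n = 7, k = 3, so n − k + 1 = 5.
Given d = 4, check d ≤ 5: YES.
Slack = (n − k + 1) − d = 1.
The code is NOT MDS (slack = 1 > 0).
Description: the claimed parameters are [7, 3, 4]_11; such a code would be non-MDS.


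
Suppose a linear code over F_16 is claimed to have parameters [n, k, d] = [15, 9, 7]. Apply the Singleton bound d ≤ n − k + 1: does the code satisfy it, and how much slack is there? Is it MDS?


Singleton RHS = n − k + 1 = 7, slack = 0, bound satisfied, MDS.

Singleton bound: d ≤ n − k + 1.
Here n = 15, k = 9, so n − k + 1 = 7.
Given d = 7, check d ≤ 7: YES.
Slack = (n − k + 1) − d = 0.
The code is MDS (slack = 0).
Description: the claimed parameters are [15, 9, 7]_16; such a code would be MDS (meets Singleton bound).


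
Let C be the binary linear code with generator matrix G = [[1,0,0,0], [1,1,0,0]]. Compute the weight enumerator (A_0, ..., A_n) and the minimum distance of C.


Weight distribution: A_0 = 1, A_1 = 2, A_2 = 1. Minimum distance d = 1.

Enumerate all 2^2 = 4 messages m ∈ F_2^2.
For each, compute codeword c = mG in F_2^4, then tally its weight.
  m = 00 → c = 0000, weight = 0.
  m = 10 → c = 1000, weight = 1.
  m = 01 → c = 1100, weight = 2.
  m = 11 → c = 0100, weight = 1.
Tally weights:
  weight 0: 1 codewords.
  weight 1: 2 codewords.
  weight 2: 1 codewords.
Minimum distance d = smallest w > 0 with A_w > 0 = 1.
Sanity: Σ A_w = 4 = 2^2 = 4 ✓.


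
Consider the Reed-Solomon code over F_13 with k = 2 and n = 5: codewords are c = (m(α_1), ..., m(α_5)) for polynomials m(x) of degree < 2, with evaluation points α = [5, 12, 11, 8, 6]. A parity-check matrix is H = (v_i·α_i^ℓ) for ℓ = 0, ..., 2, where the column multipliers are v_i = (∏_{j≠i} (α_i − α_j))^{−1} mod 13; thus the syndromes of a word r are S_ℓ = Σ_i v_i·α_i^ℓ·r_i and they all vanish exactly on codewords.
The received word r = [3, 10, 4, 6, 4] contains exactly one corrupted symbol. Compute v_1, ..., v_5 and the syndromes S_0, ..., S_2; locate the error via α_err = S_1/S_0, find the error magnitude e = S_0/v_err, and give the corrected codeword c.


S = (8, 10, 6), error at position 3, error magnitude e = 8, c = [3, 10, 9, 6, 4].

Step 1: column multipliers v_i = (∏_{j≠i}(α_i − α_j))^{−1} mod 13.
  i = 1 (α = 5): (5−12)(5−11)(5−8)(5−6) = (−7)·(−6)·(−3)·(−1) = 126 ≡ 9, so v_1 = 9^{−1} = 3 (mod 13).
  i = 2 (α = 12): (12−5)(12−11)(12−8)(12−6) = 7·1·4·6 = 168 ≡ 12, so v_2 = 12^{−1} = 12 (mod 13).
  i = 3 (α = 11): (11−5)(11−12)(11−8)(11−6) = 6·(−1)·3·5 = −90 ≡ 1, so v_3 = 1^{−1} = 1 (mod 13).
  i = 4 (α = 8): (8−5)(8−12)(8−11)(8−6) = 3·(−4)·(−3)·2 = 72 ≡ 7, so v_4 = 7^{−1} = 2 (mod 13).
  i = 5 (α = 6): (6−5)(6−12)(6−11)(6−8) = 1·(−6)·(−5)·(−2) = −60 ≡ 5, so v_5 = 5^{−1} = 8 (mod 13).
  v = [3, 12, 1, 2, 8].
Step 2: syndromes of r = [3, 10, 4, 6, 4] (all sums mod 13).
  S_0 = Σ v_i r_i = 3·3 + 12·10 + 1·4 + 2·6 + 8·4 = 177 ≡ 8.
  S_1 = Σ v_i α_i r_i = 3·5·3 + 12·12·10 + 1·11·4 + 2·8·6 + 8·6·4 = 1817 ≡ 10.
  α_i^2 mod 13 = [12, 1, 4, 12, 10].
  S_2 = Σ v_i α_i^2 r_i = 3·12·3 + 12·1·10 + 1·4·4 + 2·12·6 + 8·10·4 = 708 ≡ 6.
  S = (8, 10, 6) ≠ 0, so r is not a codeword (an error is present).
Step 3: locate the error. For a single error e at position i, S_ℓ = v_i·e·α_i^ℓ, so α_err = S_1/S_0.
  S_0^{−1} = 8^{−1} = 5 (mod 13), so α_err = 10·5 = 50 ≡ 11 = α_3. Error position i = 3.
  Consistency check: S_2/S_1 = 6·4 = 24 ≡ 11 = α_err ✓ (single-error assumption holds).
Step 4: error magnitude e = S_0/v_3 = S_0·∏_{j≠3}(α_3 − α_j) = 8·1 = 8 ≡ 8 (mod 13).
Step 5: correct position 3: c_3 = r_3 − e = 4 − 8 ≡ 9 (mod 13). Hence c = [3, 10, 9, 6, 4].
  Check: interpolating c through the α_i gives m(x) = 11 + 1·x (degree < 2) with m(α_i) = c_i for every i, so c is indeed a codeword.


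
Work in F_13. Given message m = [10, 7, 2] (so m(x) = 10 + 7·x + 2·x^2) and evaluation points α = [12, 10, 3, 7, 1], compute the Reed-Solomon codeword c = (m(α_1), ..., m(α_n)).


c = [5, 7, 10, 1, 6]

Message polynomial: m(x) = 10 + 7·x + 2·x^2 (mod 13).
For each evaluation point α_i, compute m(α_i) mod 13:
  α_1 = 12: Horner steps 2 → 5 → 5, so m(12) = 5.
  α_2 = 10: Horner steps 2 → 1 → 7, so m(10) = 7.
  α_3 = 3: Horner steps 2 → 0 → 10, so m(3) = 10.
  α_4 = 7: Horner steps 2 → 8 → 1, so m(7) = 1.
  α_5 = 1: Horner steps 2 → 9 → 6, so m(1) = 6.
Codeword c = [5, 7, 10, 1, 6] ∈ F_13^5.


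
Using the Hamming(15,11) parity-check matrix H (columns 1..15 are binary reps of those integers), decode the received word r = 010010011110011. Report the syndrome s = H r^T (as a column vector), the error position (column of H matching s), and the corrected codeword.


s = (0, 1, 1, 0)^T, error position = 6, corrected codeword c = 010011011110011

Compute s = H r^T mod 2 one row at a time:
  s_1 = 1 + 1 + 1 + 1 + 0 + 0 + 1 + 1 = 6 ≡ 0 (mod 2).
  s_2 = 0 + 1 + 0 + 0 + 0 + 0 + 1 + 1 = 3 ≡ 1 (mod 2).
  s_3 = 1 + 0 + 0 + 0 + 1 + 1 + 1 + 1 = 5 ≡ 1 (mod 2).
  s_4 = 0 + 0 + 1 + 0 + 1 + 1 + 0 + 1 = 4 ≡ 0 (mod 2).
s = (0, 1, 1, 0)^T — this equals column 6 of H (binary 0110), so error is at position 6.
Correct: flip bit 6 of r = 010010011110011 to get c = 010011011110011.


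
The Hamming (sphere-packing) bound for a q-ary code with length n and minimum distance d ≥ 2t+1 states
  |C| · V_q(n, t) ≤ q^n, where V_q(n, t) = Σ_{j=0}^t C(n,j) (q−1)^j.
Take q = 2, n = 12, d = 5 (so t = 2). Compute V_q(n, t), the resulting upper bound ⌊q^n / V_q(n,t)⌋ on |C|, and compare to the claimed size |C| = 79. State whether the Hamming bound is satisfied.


V_q(n, t) = 79, q^n = 4096, Hamming bound = 51, |C| = 79 > bound (violated).

Step 1: Compute V_q(n, t) = Σ_{j=0}^2 C(n, j) (q−1)^j.
  j = 0: C(12,0)·(1)^0 = 1·1 = 1.
  j = 1: C(12,1)·(1)^1 = 12·1 = 12.
  j = 2: C(12,2)·(1)^2 = 66·1 = 66.
  V_q(n, t) = 1 + 12 + 66 = 79.
Step 2: q^n = 2^12 = 4096.
Step 3: Hamming bound ⌊q^n / V_q(n,t)⌋ = ⌊4096/79⌋ = 51.
Step 4: Compare |C| = 79 to 51: violated.
The claimed |C| lies above the Hamming bound, so no 2-ary code of length 12 with d ≥ 5 can have 79 codewords.


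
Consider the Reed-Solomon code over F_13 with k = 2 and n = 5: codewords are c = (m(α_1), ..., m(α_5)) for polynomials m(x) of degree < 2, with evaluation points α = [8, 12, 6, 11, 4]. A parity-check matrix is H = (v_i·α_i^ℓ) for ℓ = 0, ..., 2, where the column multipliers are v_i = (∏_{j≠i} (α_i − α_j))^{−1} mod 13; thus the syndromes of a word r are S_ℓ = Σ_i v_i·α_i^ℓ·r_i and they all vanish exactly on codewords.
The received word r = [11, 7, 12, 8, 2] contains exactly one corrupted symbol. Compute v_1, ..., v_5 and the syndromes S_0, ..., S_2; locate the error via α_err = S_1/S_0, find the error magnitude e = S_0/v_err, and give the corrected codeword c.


S = (9, 2, 12), error at position 3, error magnitude e = 12, c = [11, 7, 0, 8, 2].

Step 1: column multipliers v_i = (∏_{j≠i}(α_i − α_j))^{−1} mod 13.
  i = 1 (α = 8): (8−12)(8−6)(8−11)(8−4) = (−4)·2·(−3)·4 = 96 ≡ 5, so v_1 = 5^{−1} = 8 (mod 13).
  i = 2 (α = 12): (12−8)(12−6)(12−11)(12−4) = 4·6·1·8 = 192 ≡ 10, so v_2 = 10^{−1} = 4 (mod 13).
  i = 3 (α = 6): (6−8)(6−12)(6−11)(6−4) = (−2)·(−6)·(−5)·2 = −120 ≡ 10, so v_3 = 10^{−1} = 4 (mod 13).
  i = 4 (α = 11): (11−8)(11−12)(11−6)(11−4) = 3·(−1)·5·7 = −105 ≡ 12, so v_4 = 12^{−1} = 12 (mod 13).
  i = 5 (α = 4): (4−8)(4−12)(4−6)(4−11) = (−4)·(−8)·(−2)·(−7) = 448 ≡ 6, so v_5 = 6^{−1} = 11 (mod 13).
  v = [8, 4, 4, 12, 11].
Step 2: syndromes of r = [11, 7, 12, 8, 2] (all sums mod 13).
  S_0 = Σ v_i r_i = 8·11 + 4·7 + 4·12 + 12·8 + 11·2 = 282 ≡ 9.
  S_1 = Σ v_i α_i r_i = 8·8·11 + 4·12·7 + 4·6·12 + 12·11·8 + 11·4·2 = 2472 ≡ 2.
  α_i^2 mod 13 = [12, 1, 10, 4, 3].
  S_2 = Σ v_i α_i^2 r_i = 8·12·11 + 4·1·7 + 4·10·12 + 12·4·8 + 11·3·2 = 2014 ≡ 12.
  S = (9, 2, 12) ≠ 0, so r is not a codeword (an error is present).
Step 3: locate the error. For a single error e at position i, S_ℓ = v_i·e·α_i^ℓ, so α_err = S_1/S_0.
  S_0^{−1} = 9^{−1} = 3 (mod 13), so α_err = 2·3 = 6 ≡ 6 = α_3. Error position i = 3.
  Consistency check: S_2/S_1 = 12·7 = 84 ≡ 6 = α_err ✓ (single-error assumption holds).
Step 4: error magnitude e = S_0/v_3 = S_0·∏_{j≠3}(α_3 − α_j) = 9·10 = 90 ≡ 12 (mod 13).
Step 5: correct position 3: c_3 = r_3 − e = 12 − 12 ≡ 0 (mod 13). Hence c = [11, 7, 0, 8, 2].
  Check: interpolating c through the α_i gives m(x) = 6 + 12·x (degree < 2) with m(α_i) = c_i for every i, so c is indeed a codeword.


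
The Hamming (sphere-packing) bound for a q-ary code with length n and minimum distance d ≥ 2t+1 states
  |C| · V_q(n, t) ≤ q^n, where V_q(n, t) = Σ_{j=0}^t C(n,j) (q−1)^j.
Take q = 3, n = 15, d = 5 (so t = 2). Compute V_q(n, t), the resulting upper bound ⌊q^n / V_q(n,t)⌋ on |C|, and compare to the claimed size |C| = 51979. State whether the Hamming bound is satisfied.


V_q(n, t) = 451, q^n = 14348907, Hamming bound = 31815, |C| = 51979 > bound (violated).

Step 1: Compute V_q(n, t) = Σ_{j=0}^2 C(n, j) (q−1)^j.
  j = 0: C(15,0)·(2)^0 = 1·1 = 1.
  j = 1: C(15,1)·(2)^1 = 15·2 = 30.
  j = 2: C(15,2)·(2)^2 = 105·4 = 420.
  V_q(n, t) = 1 + 30 + 420 = 451.
Step 2: q^n = 3^15 = 14348907.
Step 3: Hamming bound ⌊q^n / V_q(n,t)⌋ = ⌊14348907/451⌋ = 31815.
Step 4: Compare |C| = 51979 to 31815: violated.
The claimed |C| lies above the Hamming bound, so no 3-ary code of length 15 with d ≥ 5 can have 51979 codewords.


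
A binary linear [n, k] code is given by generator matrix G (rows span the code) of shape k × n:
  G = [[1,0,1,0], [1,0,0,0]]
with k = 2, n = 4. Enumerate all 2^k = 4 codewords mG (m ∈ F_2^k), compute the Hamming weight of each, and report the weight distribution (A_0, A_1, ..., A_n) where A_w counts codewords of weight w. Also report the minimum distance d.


Weight distribution: A_0 = 1, A_1 = 2, A_2 = 1. Minimum distance d = 1.

Enumerate all 2^2 = 4 messages m ∈ F_2^2.
For each, compute codeword c = mG in F_2^4, then tally its weight.
  m = 00 → c = 0000, weight = 0.
  m = 10 → c = 1010, weight = 2.
  m = 01 → c = 1000, weight = 1.
  m = 11 → c = 0010, weight = 1.
Tally weights:
  weight 0: 1 codewords.
  weight 1: 2 codewords.
  weight 2: 1 codewords.
Minimum distance d = smallest w > 0 with A_w > 0 = 1.
Sanity: Σ A_w = 4 = 2^2 = 4 ✓.


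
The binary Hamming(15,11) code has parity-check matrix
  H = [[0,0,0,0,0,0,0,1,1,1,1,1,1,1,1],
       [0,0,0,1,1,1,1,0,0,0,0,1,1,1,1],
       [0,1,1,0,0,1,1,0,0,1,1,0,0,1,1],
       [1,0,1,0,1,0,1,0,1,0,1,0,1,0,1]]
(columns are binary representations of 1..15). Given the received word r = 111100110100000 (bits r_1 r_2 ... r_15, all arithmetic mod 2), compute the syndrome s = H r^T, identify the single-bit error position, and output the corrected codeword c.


s = (0, 0, 0, 1)^T, error position = 1, corrected codeword c = 011100110100000

Compute s = H r^T mod 2 one row at a time:
  s_1 = 1 + 0 + 1 + 0 + 0 + 0 + 0 + 0 = 2 ≡ 0 (mod 2).
  s_2 = 1 + 0 + 0 + 1 + 0 + 0 + 0 + 0 = 2 ≡ 0 (mod 2).
  s_3 = 1 + 1 + 0 + 1 + 1 + 0 + 0 + 0 = 4 ≡ 0 (mod 2).
  s_4 = 1 + 1 + 0 + 1 + 0 + 0 + 0 + 0 = 3 ≡ 1 (mod 2).
s = (0, 0, 0, 1)^T — this equals column 1 of H (binary 0001), so error is at position 1.
Correct: flip bit 1 of r = 111100110100000 to get c = 011100110100000.


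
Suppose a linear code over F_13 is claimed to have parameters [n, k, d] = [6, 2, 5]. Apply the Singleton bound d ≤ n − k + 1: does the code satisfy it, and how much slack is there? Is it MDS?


Singleton RHS = n − k + 1 = 5, slack = 0, bound satisfied, MDS.

Singleton bound: d ≤ n − k + 1.
Here n = 6, k = 2, so n − k + 1 = 5.
Given d = 5, check d ≤ 5: YES.
Slack = (n − k + 1) − d = 0.
The code is MDS (slack = 0).
Description: the claimed parameters are [6, 2, 5]_13; such a code would be MDS (meets Singleton bound).


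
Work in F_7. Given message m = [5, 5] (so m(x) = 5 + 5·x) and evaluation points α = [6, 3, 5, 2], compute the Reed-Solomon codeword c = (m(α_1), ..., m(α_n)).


c = [0, 6, 2, 1]

Message polynomial: m(x) = 5 + 5·x (mod 7).
For each evaluation point α_i, compute m(α_i) mod 7:
  α_1 = 6: Horner steps 5 → 0, so m(6) = 0.
  α_2 = 3: Horner steps 5 → 6, so m(3) = 6.
  α_3 = 5: Horner steps 5 → 2, so m(5) = 2.
  α_4 = 2: Horner steps 5 → 1, so m(2) = 1.
Codeword c = [0, 6, 2, 1] ∈ F_7^4.
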